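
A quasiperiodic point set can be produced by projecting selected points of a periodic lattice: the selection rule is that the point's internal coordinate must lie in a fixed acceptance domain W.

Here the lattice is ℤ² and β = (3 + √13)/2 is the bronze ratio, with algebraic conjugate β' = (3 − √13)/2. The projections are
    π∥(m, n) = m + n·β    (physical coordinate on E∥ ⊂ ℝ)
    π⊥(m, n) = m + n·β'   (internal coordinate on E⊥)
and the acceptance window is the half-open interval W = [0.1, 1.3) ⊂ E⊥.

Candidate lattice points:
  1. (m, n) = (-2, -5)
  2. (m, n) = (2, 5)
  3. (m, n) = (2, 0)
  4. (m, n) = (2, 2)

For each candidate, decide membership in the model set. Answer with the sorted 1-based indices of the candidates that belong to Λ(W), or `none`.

Compute β' = (3−√13)/2 = -0.30278, so π⊥(m,n) = m -0.30278·n.
[1] lift (-2,-5): star map gives -0.48612; window check 0.1 ≤ -0.48612 < 1.3 is false → out
[2] lift (2,5): star map gives 0.48612; window check 0.1 ≤ 0.48612 < 1.3 is true → IN Λ
[3] lift (2,0): star map gives 2.00000; window check 0.1 ≤ 2.00000 < 1.3 is false → out
[4] lift (2,2): star map gives 1.39445; window check 0.1 ≤ 1.39445 < 1.3 is false → out

2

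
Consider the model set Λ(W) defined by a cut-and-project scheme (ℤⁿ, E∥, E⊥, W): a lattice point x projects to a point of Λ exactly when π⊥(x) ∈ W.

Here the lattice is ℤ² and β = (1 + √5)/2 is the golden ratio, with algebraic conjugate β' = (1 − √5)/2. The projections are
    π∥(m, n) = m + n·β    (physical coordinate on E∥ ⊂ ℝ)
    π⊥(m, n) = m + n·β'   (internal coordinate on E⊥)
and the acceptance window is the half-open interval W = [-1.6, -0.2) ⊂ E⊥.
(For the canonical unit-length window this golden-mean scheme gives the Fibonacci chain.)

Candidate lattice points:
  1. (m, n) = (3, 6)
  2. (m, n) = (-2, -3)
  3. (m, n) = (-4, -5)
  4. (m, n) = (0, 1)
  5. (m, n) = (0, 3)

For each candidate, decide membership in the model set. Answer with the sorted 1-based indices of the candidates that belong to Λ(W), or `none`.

Numerically β ≈ 1.618034 and β' = −1/β ≈ -0.618034.
#1 (3,6): internal coord 3 + (6)·β' = -0.708204; -0.708204 ∈ [-1.6, -0.2) → IN Λ
#2 (-2,-3): internal coord -2 + (-3)·β' = -0.145898; -0.145898 ∉ [-1.6, -0.2) → out
#3 (-4,-5): internal coord -4 + (-5)·β' = -0.909830; -0.909830 ∈ [-1.6, -0.2) → IN Λ
#4 (0,1): internal coord 0 + (1)·β' = -0.618034; -0.618034 ∈ [-1.6, -0.2) → IN Λ
#5 (0,3): internal coord 0 + (3)·β' = -1.854102; -1.854102 ∉ [-1.6, -0.2) → out

1, 3, 4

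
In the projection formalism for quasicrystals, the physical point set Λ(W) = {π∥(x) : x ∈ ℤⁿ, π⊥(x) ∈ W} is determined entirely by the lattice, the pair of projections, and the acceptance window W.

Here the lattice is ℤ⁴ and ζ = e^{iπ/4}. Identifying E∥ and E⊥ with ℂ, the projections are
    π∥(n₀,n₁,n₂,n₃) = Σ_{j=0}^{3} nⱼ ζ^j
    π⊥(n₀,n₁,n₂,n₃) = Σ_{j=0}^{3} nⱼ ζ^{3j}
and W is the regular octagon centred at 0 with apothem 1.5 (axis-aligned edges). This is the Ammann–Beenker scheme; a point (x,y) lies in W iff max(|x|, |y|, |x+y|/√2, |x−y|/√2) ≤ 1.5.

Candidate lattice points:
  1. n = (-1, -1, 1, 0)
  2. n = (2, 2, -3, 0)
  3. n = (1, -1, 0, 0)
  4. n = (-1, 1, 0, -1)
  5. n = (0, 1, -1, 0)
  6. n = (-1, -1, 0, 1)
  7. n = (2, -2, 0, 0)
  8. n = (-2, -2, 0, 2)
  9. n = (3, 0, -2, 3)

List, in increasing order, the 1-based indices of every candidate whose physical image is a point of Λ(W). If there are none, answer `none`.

6, 8

π⊥(n) = n₀ + n₁ζ³ + n₂ζ⁶ + n₃ζ⁹ where ζ = e^{iπ/4}.
candidate 1: n = (-1, -1, 1, 0) → π⊥ ≈ (-0.2929, -1.7071); max(|x|,|y|,|x±y|/√2) = 1.7071 > 1.5 ⇒ ∉ W
candidate 2: n = (2, 2, -3, 0) → π⊥ ≈ (+0.5858, +4.4142); max(|x|,|y|,|x±y|/√2) = 4.4142 > 1.5 ⇒ ∉ W
candidate 3: n = (1, -1, 0, 0) → π⊥ ≈ (+1.7071, -0.7071); max(|x|,|y|,|x±y|/√2) = 1.7071 > 1.5 ⇒ ∉ W
candidate 4: n = (-1, 1, 0, -1) → π⊥ ≈ (-2.4142, +0.0000); max(|x|,|y|,|x±y|/√2) = 2.4142 > 1.5 ⇒ ∉ W
candidate 5: n = (0, 1, -1, 0) → π⊥ ≈ (-0.7071, +1.7071); max(|x|,|y|,|x±y|/√2) = 1.7071 > 1.5 ⇒ ∉ W
candidate 6: n = (-1, -1, 0, 1) → π⊥ ≈ (+0.4142, +0.0000); max(|x|,|y|,|x±y|/√2) = 0.4142 ≤ 1.5 ⇒ ∈ W
candidate 7: n = (2, -2, 0, 0) → π⊥ ≈ (+3.4142, -1.4142); max(|x|,|y|,|x±y|/√2) = 3.4142 > 1.5 ⇒ ∉ W
candidate 8: n = (-2, -2, 0, 2) → π⊥ ≈ (+0.8284, +0.0000); max(|x|,|y|,|x±y|/√2) = 0.8284 ≤ 1.5 ⇒ ∈ W
candidate 9: n = (3, 0, -2, 3) → π⊥ ≈ (+5.1213, +4.1213); max(|x|,|y|,|x±y|/√2) = 6.5355 > 1.5 ⇒ ∉ W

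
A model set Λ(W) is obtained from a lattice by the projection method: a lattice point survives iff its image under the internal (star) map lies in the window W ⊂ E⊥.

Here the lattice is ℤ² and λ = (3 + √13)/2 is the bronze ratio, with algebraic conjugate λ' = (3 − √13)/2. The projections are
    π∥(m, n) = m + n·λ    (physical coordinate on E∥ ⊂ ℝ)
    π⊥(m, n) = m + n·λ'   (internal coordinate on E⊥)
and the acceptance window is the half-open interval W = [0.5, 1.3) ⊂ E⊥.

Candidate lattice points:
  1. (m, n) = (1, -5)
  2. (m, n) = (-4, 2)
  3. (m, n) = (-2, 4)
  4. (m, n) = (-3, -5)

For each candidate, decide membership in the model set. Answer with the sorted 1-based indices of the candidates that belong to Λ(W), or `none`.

λ' = (3−√13)/2 ≈ -0.30278.
[1] lift (1,-5): star map gives 2.51388; window check 0.5 ≤ 2.51388 < 1.3 is false → out
[2] lift (-4,2): star map gives -4.60555; window check 0.5 ≤ -4.60555 < 1.3 is false → out
[3] lift (-2,4): star map gives -3.21110; window check 0.5 ≤ -3.21110 < 1.3 is false → out
[4] lift (-3,-5): star map gives -1.48612; window check 0.5 ≤ -1.48612 < 1.3 is false → out

none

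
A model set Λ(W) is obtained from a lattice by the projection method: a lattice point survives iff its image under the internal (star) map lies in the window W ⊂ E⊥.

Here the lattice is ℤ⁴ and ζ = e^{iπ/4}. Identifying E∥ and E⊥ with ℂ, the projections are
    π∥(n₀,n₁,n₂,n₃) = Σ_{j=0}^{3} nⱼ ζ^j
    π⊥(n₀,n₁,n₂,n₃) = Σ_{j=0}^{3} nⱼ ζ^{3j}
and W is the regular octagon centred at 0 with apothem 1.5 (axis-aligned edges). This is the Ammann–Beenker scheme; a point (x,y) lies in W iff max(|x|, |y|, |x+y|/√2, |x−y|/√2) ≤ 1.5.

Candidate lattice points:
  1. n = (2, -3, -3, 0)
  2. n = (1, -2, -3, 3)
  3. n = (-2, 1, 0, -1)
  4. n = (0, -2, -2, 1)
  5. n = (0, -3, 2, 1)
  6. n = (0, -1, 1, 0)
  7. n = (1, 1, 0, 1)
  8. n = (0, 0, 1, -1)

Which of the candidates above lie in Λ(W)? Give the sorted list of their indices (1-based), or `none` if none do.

π⊥(n) = n₀ + n₁ζ³ + n₂ζ⁶ + n₃ζ⁹ where ζ = e^{iπ/4}.
#1 (2, -3, -3, 0): internal (4.12132, 0.87868); octagon support 4.12132 vs apothem 1.5 → ∉ W
#2 (1, -2, -3, 3): internal (4.53553, 3.70711); octagon support 5.82843 vs apothem 1.5 → ∉ W
#3 (-2, 1, 0, -1): internal (-3.41421, 0.00000); octagon support 3.41421 vs apothem 1.5 → ∉ W
#4 (0, -2, -2, 1): internal (2.12132, 1.29289); octagon support 2.41421 vs apothem 1.5 → ∉ W
#5 (0, -3, 2, 1): internal (2.82843, -3.41421); octagon support 4.41421 vs apothem 1.5 → ∉ W
#6 (0, -1, 1, 0): internal (0.70711, -1.70711); octagon support 1.70711 vs apothem 1.5 → ∉ W
#7 (1, 1, 0, 1): internal (1.00000, 1.41421); octagon support 1.70711 vs apothem 1.5 → ∉ W
#8 (0, 0, 1, -1): internal (-0.70711, -1.70711); octagon support 1.70711 vs apothem 1.5 → ∉ W

none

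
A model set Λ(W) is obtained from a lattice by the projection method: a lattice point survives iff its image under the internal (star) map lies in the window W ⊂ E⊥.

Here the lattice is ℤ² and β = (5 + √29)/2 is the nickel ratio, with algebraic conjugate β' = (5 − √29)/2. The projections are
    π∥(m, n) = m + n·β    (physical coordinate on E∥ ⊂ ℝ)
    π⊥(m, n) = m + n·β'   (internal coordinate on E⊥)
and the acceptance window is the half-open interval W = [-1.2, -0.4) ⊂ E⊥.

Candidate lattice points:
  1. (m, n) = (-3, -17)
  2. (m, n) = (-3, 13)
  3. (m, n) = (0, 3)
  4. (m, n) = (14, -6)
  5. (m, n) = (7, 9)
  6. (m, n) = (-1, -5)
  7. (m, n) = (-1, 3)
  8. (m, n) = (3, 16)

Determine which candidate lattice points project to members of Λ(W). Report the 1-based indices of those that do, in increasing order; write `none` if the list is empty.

3

β' = (5−√29)/2 ≈ -0.19258.
candidate 1: (m,n)=(-3,-17) → π∥ = -3-17·β ≈ -91.27390, π⊥ = -3-17·β' ≈ 0.27390 ∉ [-1.2, -0.4) ⇒ out
candidate 2: (m,n)=(-3,13) → π∥ = -3+13·β ≈ 64.50357, π⊥ = -3+13·β' ≈ -5.50357 ∉ [-1.2, -0.4) ⇒ out
candidate 3: (m,n)=(0,3) → π∥ = 0+3·β ≈ 15.57775, π⊥ = 0+3·β' ≈ -0.57775 ∈ [-1.2, -0.4) ⇒ IN Λ
candidate 4: (m,n)=(14,-6) → π∥ = 14-6·β ≈ -17.15549, π⊥ = 14-6·β' ≈ 15.15549 ∉ [-1.2, -0.4) ⇒ out
candidate 5: (m,n)=(7,9) → π∥ = 7+9·β ≈ 53.73324, π⊥ = 7+9·β' ≈ 5.26676 ∉ [-1.2, -0.4) ⇒ out
candidate 6: (m,n)=(-1,-5) → π∥ = -1-5·β ≈ -26.96291, π⊥ = -1-5·β' ≈ -0.03709 ∉ [-1.2, -0.4) ⇒ out
candidate 7: (m,n)=(-1,3) → π∥ = -1+3·β ≈ 14.57775, π⊥ = -1+3·β' ≈ -1.57775 ∉ [-1.2, -0.4) ⇒ out
candidate 8: (m,n)=(3,16) → π∥ = 3+16·β ≈ 86.08132, π⊥ = 3+16·β' ≈ -0.08132 ∉ [-1.2, -0.4) ⇒ out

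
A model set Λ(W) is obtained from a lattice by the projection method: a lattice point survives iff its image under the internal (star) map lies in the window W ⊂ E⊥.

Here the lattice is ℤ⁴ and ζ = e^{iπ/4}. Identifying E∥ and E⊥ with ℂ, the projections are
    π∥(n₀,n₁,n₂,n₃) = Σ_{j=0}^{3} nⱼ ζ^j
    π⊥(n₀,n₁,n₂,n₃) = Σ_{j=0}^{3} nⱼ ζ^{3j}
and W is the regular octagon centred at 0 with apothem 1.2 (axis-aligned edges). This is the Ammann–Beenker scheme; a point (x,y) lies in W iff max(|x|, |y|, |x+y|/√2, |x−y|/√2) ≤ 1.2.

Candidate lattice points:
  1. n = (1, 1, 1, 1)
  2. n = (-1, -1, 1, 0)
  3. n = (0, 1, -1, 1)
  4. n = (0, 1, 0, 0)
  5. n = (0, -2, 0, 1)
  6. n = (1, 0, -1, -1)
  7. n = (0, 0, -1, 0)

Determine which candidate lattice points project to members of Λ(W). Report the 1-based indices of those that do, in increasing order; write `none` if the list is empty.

1, 4, 6, 7

Internal map: ζ^{3j} for j=0..3 gives (1,0), (−√2/2,√2/2), (0,−1), (√2/2,√2/2).
candidate 1: n = (1, 1, 1, 1) → π⊥ ≈ (+1.0000, +0.4142); max(|x|,|y|,|x±y|/√2) = 1.0000 ≤ 1.2 ⇒ ∈ W
candidate 2: n = (-1, -1, 1, 0) → π⊥ ≈ (-0.2929, -1.7071); max(|x|,|y|,|x±y|/√2) = 1.7071 > 1.2 ⇒ ∉ W
candidate 3: n = (0, 1, -1, 1) → π⊥ ≈ (+0.0000, +2.4142); max(|x|,|y|,|x±y|/√2) = 2.4142 > 1.2 ⇒ ∉ W
candidate 4: n = (0, 1, 0, 0) → π⊥ ≈ (-0.7071, +0.7071); max(|x|,|y|,|x±y|/√2) = 1.0000 ≤ 1.2 ⇒ ∈ W
candidate 5: n = (0, -2, 0, 1) → π⊥ ≈ (+2.1213, -0.7071); max(|x|,|y|,|x±y|/√2) = 2.1213 > 1.2 ⇒ ∉ W
candidate 6: n = (1, 0, -1, -1) → π⊥ ≈ (+0.2929, +0.2929); max(|x|,|y|,|x±y|/√2) = 0.4142 ≤ 1.2 ⇒ ∈ W
candidate 7: n = (0, 0, -1, 0) → π⊥ ≈ (+0.0000, +1.0000); max(|x|,|y|,|x±y|/√2) = 1.0000 ≤ 1.2 ⇒ ∈ W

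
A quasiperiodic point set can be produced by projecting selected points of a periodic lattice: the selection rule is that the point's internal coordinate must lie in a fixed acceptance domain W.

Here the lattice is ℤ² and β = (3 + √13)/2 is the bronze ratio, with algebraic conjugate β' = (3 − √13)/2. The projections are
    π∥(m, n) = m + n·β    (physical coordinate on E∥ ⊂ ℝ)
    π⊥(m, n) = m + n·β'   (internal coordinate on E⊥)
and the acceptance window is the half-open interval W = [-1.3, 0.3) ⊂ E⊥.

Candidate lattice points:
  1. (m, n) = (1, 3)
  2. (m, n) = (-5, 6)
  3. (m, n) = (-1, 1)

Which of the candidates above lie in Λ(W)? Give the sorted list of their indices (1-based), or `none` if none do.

Compute β' = (3−√13)/2 = -0.302776, so π⊥(m,n) = m -0.302776·n.
[1] lift (1,3): star map gives 0.091673; window check -1.3 ≤ 0.091673 < 0.3 is true → IN Λ
[2] lift (-5,6): star map gives -6.816654; window check -1.3 ≤ -6.816654 < 0.3 is false → out
[3] lift (-1,1): star map gives -1.302776; window check -1.3 ≤ -1.302776 < 0.3 is false → out

1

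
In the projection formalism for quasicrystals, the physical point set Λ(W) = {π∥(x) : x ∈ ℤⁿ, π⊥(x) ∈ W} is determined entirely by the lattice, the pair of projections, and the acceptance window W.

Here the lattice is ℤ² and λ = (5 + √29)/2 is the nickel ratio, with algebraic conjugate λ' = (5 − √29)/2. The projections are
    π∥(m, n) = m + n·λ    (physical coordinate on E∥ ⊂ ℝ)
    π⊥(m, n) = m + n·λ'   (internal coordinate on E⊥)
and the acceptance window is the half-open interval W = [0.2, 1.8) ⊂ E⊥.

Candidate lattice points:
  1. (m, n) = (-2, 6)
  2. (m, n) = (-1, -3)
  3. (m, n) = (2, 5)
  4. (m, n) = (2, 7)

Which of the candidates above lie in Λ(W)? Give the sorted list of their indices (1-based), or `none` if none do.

λ' = (5−√29)/2 ≈ -0.192582.
#1 (-2,6): internal coord -2 + (6)·λ' = -3.155494; -3.155494 ∉ [0.2, 1.8) → out
#2 (-1,-3): internal coord -1 + (-3)·λ' = -0.422253; -0.422253 ∉ [0.2, 1.8) → out
#3 (2,5): internal coord 2 + (5)·λ' = +1.037088; +1.037088 ∈ [0.2, 1.8) → IN Λ
#4 (2,7): internal coord 2 + (7)·λ' = +0.651923; +0.651923 ∈ [0.2, 1.8) → IN Λ

3, 4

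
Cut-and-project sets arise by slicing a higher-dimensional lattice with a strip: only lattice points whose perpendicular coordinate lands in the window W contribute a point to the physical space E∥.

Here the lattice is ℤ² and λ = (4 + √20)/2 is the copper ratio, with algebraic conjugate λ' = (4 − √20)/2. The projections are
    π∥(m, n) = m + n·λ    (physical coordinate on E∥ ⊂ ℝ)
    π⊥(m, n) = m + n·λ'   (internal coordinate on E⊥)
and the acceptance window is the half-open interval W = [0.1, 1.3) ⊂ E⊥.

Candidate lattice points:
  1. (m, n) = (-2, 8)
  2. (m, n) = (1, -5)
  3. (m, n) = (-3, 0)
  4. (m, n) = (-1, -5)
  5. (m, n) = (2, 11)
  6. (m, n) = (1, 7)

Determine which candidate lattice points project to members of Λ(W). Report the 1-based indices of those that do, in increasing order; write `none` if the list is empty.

Numerically λ ≈ 4.23607 and λ' = −1/λ ≈ -0.23607.
#1 (-2,8): internal coord -2 + (8)·λ' = -3.88854; -3.88854 ∉ [0.1, 1.3) → out
#2 (1,-5): internal coord 1 + (-5)·λ' = +2.18034; +2.18034 ∉ [0.1, 1.3) → out
#3 (-3,0): internal coord -3 + (0)·λ' = -3.00000; -3.00000 ∉ [0.1, 1.3) → out
#4 (-1,-5): internal coord -1 + (-5)·λ' = +0.18034; +0.18034 ∈ [0.1, 1.3) → IN Λ
#5 (2,11): internal coord 2 + (11)·λ' = -0.59675; -0.59675 ∉ [0.1, 1.3) → out
#6 (1,7): internal coord 1 + (7)·λ' = -0.65248; -0.65248 ∉ [0.1, 1.3) → out

4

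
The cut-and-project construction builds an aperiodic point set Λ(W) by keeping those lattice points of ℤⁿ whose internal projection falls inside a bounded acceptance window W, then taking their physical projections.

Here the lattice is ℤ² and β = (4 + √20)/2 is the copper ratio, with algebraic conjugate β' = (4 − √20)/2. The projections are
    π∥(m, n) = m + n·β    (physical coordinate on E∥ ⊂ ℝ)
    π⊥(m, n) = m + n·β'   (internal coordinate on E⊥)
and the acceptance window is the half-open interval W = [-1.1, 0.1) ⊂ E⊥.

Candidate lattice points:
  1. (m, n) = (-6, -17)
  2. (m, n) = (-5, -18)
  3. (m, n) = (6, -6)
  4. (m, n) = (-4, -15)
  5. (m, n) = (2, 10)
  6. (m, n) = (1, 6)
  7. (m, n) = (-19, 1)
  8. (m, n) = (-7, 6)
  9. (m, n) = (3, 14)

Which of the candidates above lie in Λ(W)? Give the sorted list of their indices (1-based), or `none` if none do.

Numerically β ≈ 4.236068 and β' = −1/β ≈ -0.236068.
[1] lift (-6,-17): star map gives -1.986844; window check -1.1 ≤ -1.986844 < 0.1 is false → out
[2] lift (-5,-18): star map gives -0.750776; window check -1.1 ≤ -0.750776 < 0.1 is true → IN Λ
[3] lift (6,-6): star map gives 7.416408; window check -1.1 ≤ 7.416408 < 0.1 is false → out
[4] lift (-4,-15): star map gives -0.458980; window check -1.1 ≤ -0.458980 < 0.1 is true → IN Λ
[5] lift (2,10): star map gives -0.360680; window check -1.1 ≤ -0.360680 < 0.1 is true → IN Λ
[6] lift (1,6): star map gives -0.416408; window check -1.1 ≤ -0.416408 < 0.1 is true → IN Λ
[7] lift (-19,1): star map gives -19.236068; window check -1.1 ≤ -19.236068 < 0.1 is false → out
[8] lift (-7,6): star map gives -8.416408; window check -1.1 ≤ -8.416408 < 0.1 is false → out
[9] lift (3,14): star map gives -0.304952; window check -1.1 ≤ -0.304952 < 0.1 is true → IN Λ

2, 4, 5, 6, 9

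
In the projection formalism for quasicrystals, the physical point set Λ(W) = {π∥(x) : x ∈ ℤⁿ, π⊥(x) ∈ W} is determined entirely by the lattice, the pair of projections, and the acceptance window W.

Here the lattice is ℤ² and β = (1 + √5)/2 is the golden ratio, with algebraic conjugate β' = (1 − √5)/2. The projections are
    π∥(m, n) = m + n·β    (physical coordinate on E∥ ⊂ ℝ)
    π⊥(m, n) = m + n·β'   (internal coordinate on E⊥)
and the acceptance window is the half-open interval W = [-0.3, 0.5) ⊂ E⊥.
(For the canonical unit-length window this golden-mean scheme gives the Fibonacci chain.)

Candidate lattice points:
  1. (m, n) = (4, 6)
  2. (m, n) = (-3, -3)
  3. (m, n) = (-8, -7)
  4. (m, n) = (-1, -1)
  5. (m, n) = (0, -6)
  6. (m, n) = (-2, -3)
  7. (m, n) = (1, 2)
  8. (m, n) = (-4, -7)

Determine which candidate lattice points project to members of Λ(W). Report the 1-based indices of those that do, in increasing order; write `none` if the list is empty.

β' = (1−√5)/2 ≈ -0.6180.
[1] lift (4,6): star map gives 0.2918; window check -0.3 ≤ 0.2918 < 0.5 is true → IN Λ
[2] lift (-3,-3): star map gives -1.1459; window check -0.3 ≤ -1.1459 < 0.5 is false → out
[3] lift (-8,-7): star map gives -3.6738; window check -0.3 ≤ -3.6738 < 0.5 is false → out
[4] lift (-1,-1): star map gives -0.3820; window check -0.3 ≤ -0.3820 < 0.5 is false → out
[5] lift (0,-6): star map gives 3.7082; window check -0.3 ≤ 3.7082 < 0.5 is false → out
[6] lift (-2,-3): star map gives -0.1459; window check -0.3 ≤ -0.1459 < 0.5 is true → IN Λ
[7] lift (1,2): star map gives -0.2361; window check -0.3 ≤ -0.2361 < 0.5 is true → IN Λ
[8] lift (-4,-7): star map gives 0.3262; window check -0.3 ≤ 0.3262 < 0.5 is true → IN Λ

1, 6, 7, 8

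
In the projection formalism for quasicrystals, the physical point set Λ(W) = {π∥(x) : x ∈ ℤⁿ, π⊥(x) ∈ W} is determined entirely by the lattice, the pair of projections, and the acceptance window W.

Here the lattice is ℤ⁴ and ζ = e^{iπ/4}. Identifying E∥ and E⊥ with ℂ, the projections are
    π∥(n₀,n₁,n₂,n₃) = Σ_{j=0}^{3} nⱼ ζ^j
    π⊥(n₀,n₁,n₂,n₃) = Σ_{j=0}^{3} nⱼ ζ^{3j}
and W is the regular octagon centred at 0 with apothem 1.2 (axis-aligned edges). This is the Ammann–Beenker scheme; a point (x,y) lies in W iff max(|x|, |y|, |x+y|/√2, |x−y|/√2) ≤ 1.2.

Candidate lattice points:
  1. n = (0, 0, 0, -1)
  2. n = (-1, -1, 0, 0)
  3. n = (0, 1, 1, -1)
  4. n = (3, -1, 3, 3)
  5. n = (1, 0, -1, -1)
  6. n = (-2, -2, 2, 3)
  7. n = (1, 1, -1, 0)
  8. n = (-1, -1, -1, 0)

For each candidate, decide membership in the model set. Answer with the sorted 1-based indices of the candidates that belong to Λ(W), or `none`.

With ζ = e^{iπ/4} the internal vectors are ζ^0,ζ^3,ζ^6,ζ^9.
#1 (0, 0, 0, -1): internal (-0.7071, -0.7071); octagon support 1.0000 vs apothem 1.2 → ∈ W
#2 (-1, -1, 0, 0): internal (-0.2929, -0.7071); octagon support 0.7071 vs apothem 1.2 → ∈ W
#3 (0, 1, 1, -1): internal (-1.4142, -1.0000); octagon support 1.7071 vs apothem 1.2 → ∉ W
#4 (3, -1, 3, 3): internal (5.8284, -1.5858); octagon support 5.8284 vs apothem 1.2 → ∉ W
#5 (1, 0, -1, -1): internal (0.2929, 0.2929); octagon support 0.4142 vs apothem 1.2 → ∈ W
#6 (-2, -2, 2, 3): internal (1.5355, -1.2929); octagon support 2.0000 vs apothem 1.2 → ∉ W
#7 (1, 1, -1, 0): internal (0.2929, 1.7071); octagon support 1.7071 vs apothem 1.2 → ∉ W
#8 (-1, -1, -1, 0): internal (-0.2929, 0.2929); octagon support 0.4142 vs apothem 1.2 → ∈ W

1, 2, 5, 8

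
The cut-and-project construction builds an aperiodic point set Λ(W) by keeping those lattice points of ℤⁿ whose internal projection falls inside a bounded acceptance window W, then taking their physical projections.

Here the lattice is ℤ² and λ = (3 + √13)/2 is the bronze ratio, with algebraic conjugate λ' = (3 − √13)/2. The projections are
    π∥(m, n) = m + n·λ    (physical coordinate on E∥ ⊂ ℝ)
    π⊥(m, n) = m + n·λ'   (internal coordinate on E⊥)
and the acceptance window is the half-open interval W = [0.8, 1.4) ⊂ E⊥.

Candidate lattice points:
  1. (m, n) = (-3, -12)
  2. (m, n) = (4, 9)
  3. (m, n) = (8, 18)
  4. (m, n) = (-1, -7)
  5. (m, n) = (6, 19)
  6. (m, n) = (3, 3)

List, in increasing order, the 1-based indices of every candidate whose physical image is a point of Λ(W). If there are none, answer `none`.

2, 4

Numerically λ ≈ 3.30278 and λ' = −1/λ ≈ -0.30278.
candidate 1: (m,n)=(-3,-12) → π∥ = -3-12·λ ≈ -42.63331, π⊥ = -3-12·λ' ≈ 0.63331 ∉ [0.8, 1.4) ⇒ out
candidate 2: (m,n)=(4,9) → π∥ = 4+9·λ ≈ 33.72498, π⊥ = 4+9·λ' ≈ 1.27502 ∈ [0.8, 1.4) ⇒ IN Λ
candidate 3: (m,n)=(8,18) → π∥ = 8+18·λ ≈ 67.44996, π⊥ = 8+18·λ' ≈ 2.55004 ∉ [0.8, 1.4) ⇒ out
candidate 4: (m,n)=(-1,-7) → π∥ = -1-7·λ ≈ -24.11943, π⊥ = -1-7·λ' ≈ 1.11943 ∈ [0.8, 1.4) ⇒ IN Λ
candidate 5: (m,n)=(6,19) → π∥ = 6+19·λ ≈ 68.75274, π⊥ = 6+19·λ' ≈ 0.24726 ∉ [0.8, 1.4) ⇒ out
candidate 6: (m,n)=(3,3) → π∥ = 3+3·λ ≈ 12.90833, π⊥ = 3+3·λ' ≈ 2.09167 ∉ [0.8, 1.4) ⇒ out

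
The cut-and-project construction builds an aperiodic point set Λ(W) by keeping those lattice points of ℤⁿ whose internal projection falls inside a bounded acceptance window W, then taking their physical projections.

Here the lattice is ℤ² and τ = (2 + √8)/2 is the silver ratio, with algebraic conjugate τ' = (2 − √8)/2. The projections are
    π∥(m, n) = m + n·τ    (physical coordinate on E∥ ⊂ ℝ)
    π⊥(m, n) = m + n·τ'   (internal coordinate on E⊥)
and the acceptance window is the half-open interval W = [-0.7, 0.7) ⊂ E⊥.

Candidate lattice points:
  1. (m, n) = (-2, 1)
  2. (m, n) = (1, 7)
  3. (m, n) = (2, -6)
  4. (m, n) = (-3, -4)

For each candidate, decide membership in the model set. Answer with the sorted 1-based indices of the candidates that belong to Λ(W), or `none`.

Compute τ' = (2−√8)/2 = -0.414214, so π⊥(m,n) = m -0.414214·n.
#1 (-2,1): internal coord -2 + (1)·τ' = -2.414214; -2.414214 ∉ [-0.7, 0.7) → out
#2 (1,7): internal coord 1 + (7)·τ' = -1.899495; -1.899495 ∉ [-0.7, 0.7) → out
#3 (2,-6): internal coord 2 + (-6)·τ' = +4.485281; +4.485281 ∉ [-0.7, 0.7) → out
#4 (-3,-4): internal coord -3 + (-4)·τ' = -1.343146; -1.343146 ∉ [-0.7, 0.7) → out

none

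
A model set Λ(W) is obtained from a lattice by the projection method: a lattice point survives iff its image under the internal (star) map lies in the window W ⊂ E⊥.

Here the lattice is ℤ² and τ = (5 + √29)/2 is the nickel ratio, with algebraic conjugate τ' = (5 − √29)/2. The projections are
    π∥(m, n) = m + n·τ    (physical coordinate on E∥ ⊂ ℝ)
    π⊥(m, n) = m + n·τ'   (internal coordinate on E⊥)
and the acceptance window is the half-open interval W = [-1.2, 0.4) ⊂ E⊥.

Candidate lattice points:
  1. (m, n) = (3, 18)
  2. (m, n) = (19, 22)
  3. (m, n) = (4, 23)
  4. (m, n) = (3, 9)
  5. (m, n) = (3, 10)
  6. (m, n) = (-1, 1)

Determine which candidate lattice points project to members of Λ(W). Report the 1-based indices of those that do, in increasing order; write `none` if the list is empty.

Numerically τ ≈ 5.19258 and τ' = −1/τ ≈ -0.19258.
#1 (3,18): internal coord 3 + (18)·τ' = -0.46648; -0.46648 ∈ [-1.2, 0.4) → IN Λ
#2 (19,22): internal coord 19 + (22)·τ' = +14.76319; +14.76319 ∉ [-1.2, 0.4) → out
#3 (4,23): internal coord 4 + (23)·τ' = -0.42940; -0.42940 ∈ [-1.2, 0.4) → IN Λ
#4 (3,9): internal coord 3 + (9)·τ' = +1.26676; +1.26676 ∉ [-1.2, 0.4) → out
#5 (3,10): internal coord 3 + (10)·τ' = +1.07418; +1.07418 ∉ [-1.2, 0.4) → out
#6 (-1,1): internal coord -1 + (1)·τ' = -1.19258; -1.19258 ∈ [-1.2, 0.4) → IN Λ

1, 3, 6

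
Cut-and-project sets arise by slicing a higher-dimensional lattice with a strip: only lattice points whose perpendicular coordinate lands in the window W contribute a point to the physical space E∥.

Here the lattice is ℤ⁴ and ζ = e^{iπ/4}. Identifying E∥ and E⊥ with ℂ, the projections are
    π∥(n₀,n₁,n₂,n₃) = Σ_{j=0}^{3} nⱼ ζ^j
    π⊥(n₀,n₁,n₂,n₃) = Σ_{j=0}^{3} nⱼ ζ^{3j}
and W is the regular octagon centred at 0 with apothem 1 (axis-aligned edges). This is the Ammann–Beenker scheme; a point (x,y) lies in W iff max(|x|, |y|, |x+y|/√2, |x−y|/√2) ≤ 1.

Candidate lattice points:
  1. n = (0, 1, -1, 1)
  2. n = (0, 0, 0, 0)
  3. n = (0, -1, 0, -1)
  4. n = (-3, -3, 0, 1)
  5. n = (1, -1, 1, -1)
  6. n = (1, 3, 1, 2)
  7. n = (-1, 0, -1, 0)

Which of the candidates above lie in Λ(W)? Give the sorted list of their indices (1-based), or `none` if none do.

2

With ζ = e^{iπ/4} the internal vectors are ζ^0,ζ^3,ζ^6,ζ^9.
candidate 1: n = (0, 1, -1, 1) → π⊥ ≈ (+0.00000, +2.41421); max(|x|,|y|,|x±y|/√2) = 2.41421 > 1 ⇒ ∉ W
candidate 2: n = (0, 0, 0, 0) → π⊥ ≈ (+0.00000, +0.00000); max(|x|,|y|,|x±y|/√2) = 0.00000 ≤ 1 ⇒ ∈ W
candidate 3: n = (0, -1, 0, -1) → π⊥ ≈ (+0.00000, -1.41421); max(|x|,|y|,|x±y|/√2) = 1.41421 > 1 ⇒ ∉ W
candidate 4: n = (-3, -3, 0, 1) → π⊥ ≈ (-0.17157, -1.41421); max(|x|,|y|,|x±y|/√2) = 1.41421 > 1 ⇒ ∉ W
candidate 5: n = (1, -1, 1, -1) → π⊥ ≈ (+1.00000, -2.41421); max(|x|,|y|,|x±y|/√2) = 2.41421 > 1 ⇒ ∉ W
candidate 6: n = (1, 3, 1, 2) → π⊥ ≈ (+0.29289, +2.53553); max(|x|,|y|,|x±y|/√2) = 2.53553 > 1 ⇒ ∉ W
candidate 7: n = (-1, 0, -1, 0) → π⊥ ≈ (-1.00000, +1.00000); max(|x|,|y|,|x±y|/√2) = 1.41421 > 1 ⇒ ∉ W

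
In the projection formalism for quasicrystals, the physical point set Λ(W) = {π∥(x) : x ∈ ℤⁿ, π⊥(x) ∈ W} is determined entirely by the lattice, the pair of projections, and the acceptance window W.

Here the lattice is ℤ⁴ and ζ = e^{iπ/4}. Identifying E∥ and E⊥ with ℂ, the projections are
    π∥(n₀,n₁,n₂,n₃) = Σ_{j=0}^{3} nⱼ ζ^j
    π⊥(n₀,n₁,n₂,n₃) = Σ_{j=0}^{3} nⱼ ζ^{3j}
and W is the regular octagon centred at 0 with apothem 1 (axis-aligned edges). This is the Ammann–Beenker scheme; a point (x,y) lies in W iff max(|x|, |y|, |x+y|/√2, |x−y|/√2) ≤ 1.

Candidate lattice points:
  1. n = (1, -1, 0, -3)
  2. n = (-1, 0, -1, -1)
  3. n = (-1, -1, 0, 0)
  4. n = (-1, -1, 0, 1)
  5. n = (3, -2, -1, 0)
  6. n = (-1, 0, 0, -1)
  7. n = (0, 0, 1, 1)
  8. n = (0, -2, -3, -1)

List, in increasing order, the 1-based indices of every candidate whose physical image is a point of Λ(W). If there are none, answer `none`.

π⊥(n) = n₀ + n₁ζ³ + n₂ζ⁶ + n₃ζ⁹ where ζ = e^{iπ/4}.
candidate 1: n = (1, -1, 0, -3) → π⊥ ≈ (-0.4142, -2.8284); max(|x|,|y|,|x±y|/√2) = 2.8284 > 1 ⇒ ∉ W
candidate 2: n = (-1, 0, -1, -1) → π⊥ ≈ (-1.7071, +0.2929); max(|x|,|y|,|x±y|/√2) = 1.7071 > 1 ⇒ ∉ W
candidate 3: n = (-1, -1, 0, 0) → π⊥ ≈ (-0.2929, -0.7071); max(|x|,|y|,|x±y|/√2) = 0.7071 ≤ 1 ⇒ ∈ W
candidate 4: n = (-1, -1, 0, 1) → π⊥ ≈ (+0.4142, +0.0000); max(|x|,|y|,|x±y|/√2) = 0.4142 ≤ 1 ⇒ ∈ W
candidate 5: n = (3, -2, -1, 0) → π⊥ ≈ (+4.4142, -0.4142); max(|x|,|y|,|x±y|/√2) = 4.4142 > 1 ⇒ ∉ W
candidate 6: n = (-1, 0, 0, -1) → π⊥ ≈ (-1.7071, -0.7071); max(|x|,|y|,|x±y|/√2) = 1.7071 > 1 ⇒ ∉ W
candidate 7: n = (0, 0, 1, 1) → π⊥ ≈ (+0.7071, -0.2929); max(|x|,|y|,|x±y|/√2) = 0.7071 ≤ 1 ⇒ ∈ W
candidate 8: n = (0, -2, -3, -1) → π⊥ ≈ (+0.7071, +0.8787); max(|x|,|y|,|x±y|/√2) = 1.1213 > 1 ⇒ ∉ W

3, 4, 7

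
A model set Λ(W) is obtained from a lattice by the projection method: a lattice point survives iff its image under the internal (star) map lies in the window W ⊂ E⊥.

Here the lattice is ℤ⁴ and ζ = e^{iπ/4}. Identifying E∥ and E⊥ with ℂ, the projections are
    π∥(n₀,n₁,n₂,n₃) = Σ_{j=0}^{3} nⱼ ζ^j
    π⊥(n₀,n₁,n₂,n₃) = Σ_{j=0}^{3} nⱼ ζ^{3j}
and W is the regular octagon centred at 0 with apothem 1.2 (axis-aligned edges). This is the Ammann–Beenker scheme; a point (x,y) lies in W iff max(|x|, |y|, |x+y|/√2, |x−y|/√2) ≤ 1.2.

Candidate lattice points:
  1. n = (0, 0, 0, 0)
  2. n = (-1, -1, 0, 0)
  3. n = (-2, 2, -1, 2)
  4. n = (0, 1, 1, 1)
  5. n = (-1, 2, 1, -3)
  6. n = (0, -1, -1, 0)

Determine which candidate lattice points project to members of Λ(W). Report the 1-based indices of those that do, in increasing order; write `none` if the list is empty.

1, 2, 4, 6

With ζ = e^{iπ/4} the internal vectors are ζ^0,ζ^3,ζ^6,ζ^9.
#1 (0, 0, 0, 0): internal (0.00000, 0.00000); octagon support 0.00000 vs apothem 1.2 → ∈ W
#2 (-1, -1, 0, 0): internal (-0.29289, -0.70711); octagon support 0.70711 vs apothem 1.2 → ∈ W
#3 (-2, 2, -1, 2): internal (-2.00000, 3.82843); octagon support 4.12132 vs apothem 1.2 → ∉ W
#4 (0, 1, 1, 1): internal (0.00000, 0.41421); octagon support 0.41421 vs apothem 1.2 → ∈ W
#5 (-1, 2, 1, -3): internal (-4.53553, -1.70711); octagon support 4.53553 vs apothem 1.2 → ∉ W
#6 (0, -1, -1, 0): internal (0.70711, 0.29289); octagon support 0.70711 vs apothem 1.2 → ∈ W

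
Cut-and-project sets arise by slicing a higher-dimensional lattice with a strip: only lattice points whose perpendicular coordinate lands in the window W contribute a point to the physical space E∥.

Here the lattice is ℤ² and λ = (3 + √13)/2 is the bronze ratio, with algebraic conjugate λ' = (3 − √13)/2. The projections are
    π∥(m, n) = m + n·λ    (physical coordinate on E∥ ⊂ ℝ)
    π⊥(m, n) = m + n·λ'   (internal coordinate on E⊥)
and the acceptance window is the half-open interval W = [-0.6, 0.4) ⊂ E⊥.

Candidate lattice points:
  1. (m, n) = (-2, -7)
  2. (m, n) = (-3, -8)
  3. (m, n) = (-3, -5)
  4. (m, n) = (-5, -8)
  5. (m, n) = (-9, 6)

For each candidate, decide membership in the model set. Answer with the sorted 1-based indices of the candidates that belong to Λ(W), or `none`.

λ' = (3−√13)/2 ≈ -0.302776.
[1] lift (-2,-7): star map gives 0.119429; window check -0.6 ≤ 0.119429 < 0.4 is true → IN Λ
[2] lift (-3,-8): star map gives -0.577795; window check -0.6 ≤ -0.577795 < 0.4 is true → IN Λ
[3] lift (-3,-5): star map gives -1.486122; window check -0.6 ≤ -1.486122 < 0.4 is false → out
[4] lift (-5,-8): star map gives -2.577795; window check -0.6 ≤ -2.577795 < 0.4 is false → out
[5] lift (-9,6): star map gives -10.816654; window check -0.6 ≤ -10.816654 < 0.4 is false → out

1, 2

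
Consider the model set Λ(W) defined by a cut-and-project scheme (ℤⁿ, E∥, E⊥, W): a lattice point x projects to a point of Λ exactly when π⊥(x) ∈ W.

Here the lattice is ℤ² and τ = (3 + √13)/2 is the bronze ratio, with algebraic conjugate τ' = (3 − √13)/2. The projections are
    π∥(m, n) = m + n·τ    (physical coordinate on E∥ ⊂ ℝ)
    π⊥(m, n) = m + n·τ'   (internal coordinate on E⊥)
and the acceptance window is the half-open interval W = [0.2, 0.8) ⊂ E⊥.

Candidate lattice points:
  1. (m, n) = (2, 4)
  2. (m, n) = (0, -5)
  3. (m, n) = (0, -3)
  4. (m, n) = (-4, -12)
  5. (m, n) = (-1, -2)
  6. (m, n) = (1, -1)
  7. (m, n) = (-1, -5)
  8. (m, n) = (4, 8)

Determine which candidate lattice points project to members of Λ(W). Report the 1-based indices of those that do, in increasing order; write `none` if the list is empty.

1, 7

Numerically τ ≈ 3.3028 and τ' = −1/τ ≈ -0.3028.
#1 (2,4): internal coord 2 + (4)·τ' = +0.7889; +0.7889 ∈ [0.2, 0.8) → IN Λ
#2 (0,-5): internal coord 0 + (-5)·τ' = +1.5139; +1.5139 ∉ [0.2, 0.8) → out
#3 (0,-3): internal coord 0 + (-3)·τ' = +0.9083; +0.9083 ∉ [0.2, 0.8) → out
#4 (-4,-12): internal coord -4 + (-12)·τ' = -0.3667; -0.3667 ∉ [0.2, 0.8) → out
#5 (-1,-2): internal coord -1 + (-2)·τ' = -0.3944; -0.3944 ∉ [0.2, 0.8) → out
#6 (1,-1): internal coord 1 + (-1)·τ' = +1.3028; +1.3028 ∉ [0.2, 0.8) → out
#7 (-1,-5): internal coord -1 + (-5)·τ' = +0.5139; +0.5139 ∈ [0.2, 0.8) → IN Λ
#8 (4,8): internal coord 4 + (8)·τ' = +1.5778; +1.5778 ∉ [0.2, 0.8) → out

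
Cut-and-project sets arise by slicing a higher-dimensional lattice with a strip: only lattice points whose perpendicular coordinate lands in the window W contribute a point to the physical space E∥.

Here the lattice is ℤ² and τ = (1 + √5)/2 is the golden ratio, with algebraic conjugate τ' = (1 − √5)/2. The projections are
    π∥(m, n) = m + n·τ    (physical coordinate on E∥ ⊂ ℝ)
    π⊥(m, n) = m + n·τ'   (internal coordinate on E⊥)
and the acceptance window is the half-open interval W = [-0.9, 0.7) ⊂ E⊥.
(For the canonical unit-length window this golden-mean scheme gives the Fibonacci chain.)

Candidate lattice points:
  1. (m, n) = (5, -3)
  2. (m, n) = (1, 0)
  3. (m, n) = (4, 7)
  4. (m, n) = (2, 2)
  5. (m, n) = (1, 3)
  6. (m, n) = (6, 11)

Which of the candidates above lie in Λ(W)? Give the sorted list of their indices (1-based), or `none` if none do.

Compute τ' = (1−√5)/2 = -0.618034, so π⊥(m,n) = m -0.618034·n.
#1 (5,-3): internal coord 5 + (-3)·τ' = +6.854102; +6.854102 ∉ [-0.9, 0.7) → out
#2 (1,0): internal coord 1 + (0)·τ' = +1.000000; +1.000000 ∉ [-0.9, 0.7) → out
#3 (4,7): internal coord 4 + (7)·τ' = -0.326238; -0.326238 ∈ [-0.9, 0.7) → IN Λ
#4 (2,2): internal coord 2 + (2)·τ' = +0.763932; +0.763932 ∉ [-0.9, 0.7) → out
#5 (1,3): internal coord 1 + (3)·τ' = -0.854102; -0.854102 ∈ [-0.9, 0.7) → IN Λ
#6 (6,11): internal coord 6 + (11)·τ' = -0.798374; -0.798374 ∈ [-0.9, 0.7) → IN Λ

3, 5, 6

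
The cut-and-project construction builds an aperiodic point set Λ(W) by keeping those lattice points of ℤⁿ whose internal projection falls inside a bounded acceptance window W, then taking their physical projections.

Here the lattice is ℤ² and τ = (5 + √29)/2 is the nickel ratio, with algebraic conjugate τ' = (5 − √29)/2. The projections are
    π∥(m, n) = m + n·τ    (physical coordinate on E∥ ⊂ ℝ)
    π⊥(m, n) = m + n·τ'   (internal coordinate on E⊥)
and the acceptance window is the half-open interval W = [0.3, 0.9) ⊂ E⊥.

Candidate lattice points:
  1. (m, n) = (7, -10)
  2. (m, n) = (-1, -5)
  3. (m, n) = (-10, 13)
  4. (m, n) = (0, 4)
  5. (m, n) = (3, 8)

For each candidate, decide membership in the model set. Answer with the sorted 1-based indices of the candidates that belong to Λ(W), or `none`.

none

Numerically τ ≈ 5.19258 and τ' = −1/τ ≈ -0.19258.
[1] lift (7,-10): star map gives 8.92582; window check 0.3 ≤ 8.92582 < 0.9 is false → out
[2] lift (-1,-5): star map gives -0.03709; window check 0.3 ≤ -0.03709 < 0.9 is false → out
[3] lift (-10,13): star map gives -12.50357; window check 0.3 ≤ -12.50357 < 0.9 is false → out
[4] lift (0,4): star map gives -0.77033; window check 0.3 ≤ -0.77033 < 0.9 is false → out
[5] lift (3,8): star map gives 1.45934; window check 0.3 ≤ 1.45934 < 0.9 is false → out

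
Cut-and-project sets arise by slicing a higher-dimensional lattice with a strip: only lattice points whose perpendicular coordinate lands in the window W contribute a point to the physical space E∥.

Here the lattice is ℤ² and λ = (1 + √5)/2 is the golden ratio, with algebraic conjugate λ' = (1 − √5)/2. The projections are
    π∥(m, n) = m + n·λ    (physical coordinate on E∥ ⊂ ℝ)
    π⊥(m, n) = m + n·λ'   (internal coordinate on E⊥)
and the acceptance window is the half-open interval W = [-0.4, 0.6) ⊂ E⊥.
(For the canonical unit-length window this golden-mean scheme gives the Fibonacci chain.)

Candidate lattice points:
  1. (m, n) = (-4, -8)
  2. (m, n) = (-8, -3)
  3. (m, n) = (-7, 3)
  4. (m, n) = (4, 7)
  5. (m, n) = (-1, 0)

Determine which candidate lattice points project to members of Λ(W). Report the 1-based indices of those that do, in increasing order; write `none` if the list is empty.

4

Numerically λ ≈ 1.61803 and λ' = −1/λ ≈ -0.61803.
[1] lift (-4,-8): star map gives 0.94427; window check -0.4 ≤ 0.94427 < 0.6 is false → out
[2] lift (-8,-3): star map gives -6.14590; window check -0.4 ≤ -6.14590 < 0.6 is false → out
[3] lift (-7,3): star map gives -8.85410; window check -0.4 ≤ -8.85410 < 0.6 is false → out
[4] lift (4,7): star map gives -0.32624; window check -0.4 ≤ -0.32624 < 0.6 is true → IN Λ
[5] lift (-1,0): star map gives -1.00000; window check -0.4 ≤ -1.00000 < 0.6 is false → out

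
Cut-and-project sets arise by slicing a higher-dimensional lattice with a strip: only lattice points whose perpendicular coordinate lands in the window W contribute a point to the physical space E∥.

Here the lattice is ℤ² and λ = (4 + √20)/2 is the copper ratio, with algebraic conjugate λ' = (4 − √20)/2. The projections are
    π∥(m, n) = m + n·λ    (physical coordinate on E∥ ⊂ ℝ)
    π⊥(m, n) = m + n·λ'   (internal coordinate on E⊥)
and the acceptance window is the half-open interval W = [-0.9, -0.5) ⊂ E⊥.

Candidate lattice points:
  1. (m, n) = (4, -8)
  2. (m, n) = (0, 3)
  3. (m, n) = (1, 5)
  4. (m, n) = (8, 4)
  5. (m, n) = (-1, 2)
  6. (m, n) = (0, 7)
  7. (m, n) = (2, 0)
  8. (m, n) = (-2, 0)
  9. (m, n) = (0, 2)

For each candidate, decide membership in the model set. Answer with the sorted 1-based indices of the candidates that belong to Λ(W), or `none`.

2

Compute λ' = (4−√20)/2 = -0.236068, so π⊥(m,n) = m -0.236068·n.
#1 (4,-8): internal coord 4 + (-8)·λ' = +5.888544; +5.888544 ∉ [-0.9, -0.5) → out
#2 (0,3): internal coord 0 + (3)·λ' = -0.708204; -0.708204 ∈ [-0.9, -0.5) → IN Λ
#3 (1,5): internal coord 1 + (5)·λ' = -0.180340; -0.180340 ∉ [-0.9, -0.5) → out
#4 (8,4): internal coord 8 + (4)·λ' = +7.055728; +7.055728 ∉ [-0.9, -0.5) → out
#5 (-1,2): internal coord -1 + (2)·λ' = -1.472136; -1.472136 ∉ [-0.9, -0.5) → out
#6 (0,7): internal coord 0 + (7)·λ' = -1.652476; -1.652476 ∉ [-0.9, -0.5) → out
#7 (2,0): internal coord 2 + (0)·λ' = +2.000000; +2.000000 ∉ [-0.9, -0.5) → out
#8 (-2,0): internal coord -2 + (0)·λ' = -2.000000; -2.000000 ∉ [-0.9, -0.5) → out
#9 (0,2): internal coord 0 + (2)·λ' = -0.472136; -0.472136 ∉ [-0.9, -0.5) → out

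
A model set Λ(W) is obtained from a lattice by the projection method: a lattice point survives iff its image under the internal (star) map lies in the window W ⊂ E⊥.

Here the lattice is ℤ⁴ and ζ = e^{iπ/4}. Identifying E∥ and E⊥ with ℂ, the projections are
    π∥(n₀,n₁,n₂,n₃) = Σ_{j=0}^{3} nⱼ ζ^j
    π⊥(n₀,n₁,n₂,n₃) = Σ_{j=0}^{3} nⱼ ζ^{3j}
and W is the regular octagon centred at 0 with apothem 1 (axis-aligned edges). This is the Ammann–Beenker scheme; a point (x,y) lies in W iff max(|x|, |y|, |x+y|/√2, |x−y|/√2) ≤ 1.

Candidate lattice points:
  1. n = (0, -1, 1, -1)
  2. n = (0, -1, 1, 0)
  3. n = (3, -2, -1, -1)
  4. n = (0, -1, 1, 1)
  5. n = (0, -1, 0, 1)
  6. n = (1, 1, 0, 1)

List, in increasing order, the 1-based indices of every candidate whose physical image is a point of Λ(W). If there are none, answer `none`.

π⊥(n) = n₀ + n₁ζ³ + n₂ζ⁶ + n₃ζ⁹ where ζ = e^{iπ/4}.
candidate 1: n = (0, -1, 1, -1) → π⊥ ≈ (+0.0000, -2.4142); max(|x|,|y|,|x±y|/√2) = 2.4142 > 1 ⇒ ∉ W
candidate 2: n = (0, -1, 1, 0) → π⊥ ≈ (+0.7071, -1.7071); max(|x|,|y|,|x±y|/√2) = 1.7071 > 1 ⇒ ∉ W
candidate 3: n = (3, -2, -1, -1) → π⊥ ≈ (+3.7071, -1.1213); max(|x|,|y|,|x±y|/√2) = 3.7071 > 1 ⇒ ∉ W
candidate 4: n = (0, -1, 1, 1) → π⊥ ≈ (+1.4142, -1.0000); max(|x|,|y|,|x±y|/√2) = 1.7071 > 1 ⇒ ∉ W
candidate 5: n = (0, -1, 0, 1) → π⊥ ≈ (+1.4142, +0.0000); max(|x|,|y|,|x±y|/√2) = 1.4142 > 1 ⇒ ∉ W
candidate 6: n = (1, 1, 0, 1) → π⊥ ≈ (+1.0000, +1.4142); max(|x|,|y|,|x±y|/√2) = 1.7071 > 1 ⇒ ∉ W

none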